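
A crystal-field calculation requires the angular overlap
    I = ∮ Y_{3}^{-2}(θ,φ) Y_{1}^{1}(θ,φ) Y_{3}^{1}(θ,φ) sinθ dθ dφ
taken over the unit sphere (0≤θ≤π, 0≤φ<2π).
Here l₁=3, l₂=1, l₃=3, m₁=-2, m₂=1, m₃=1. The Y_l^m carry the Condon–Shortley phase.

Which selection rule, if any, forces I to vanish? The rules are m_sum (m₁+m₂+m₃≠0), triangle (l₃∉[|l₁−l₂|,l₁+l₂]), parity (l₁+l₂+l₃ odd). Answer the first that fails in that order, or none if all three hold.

parity

azimuthal sum: -2 + 1 + 1 = 0  ✓
2 ≤ 3 ≤ 4 (triangle on l)  ✓
L = 3 + 1 + 3 = 7 (odd)  ✗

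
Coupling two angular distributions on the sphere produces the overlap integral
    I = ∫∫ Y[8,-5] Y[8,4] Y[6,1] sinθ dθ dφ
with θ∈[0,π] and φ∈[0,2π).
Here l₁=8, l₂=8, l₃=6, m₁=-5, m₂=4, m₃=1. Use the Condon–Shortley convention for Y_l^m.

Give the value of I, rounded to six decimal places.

m-sum 0 ✓  L=22 even ✓  0≤6≤16 ✓
Π(2lᵢ+1) = 17×17×13 = 3757
triangle coeff Δ(8,8,6) = 1/13742520792
Σ_t [2,8]: t=2:+1/41803776000 t=3:−1/435456000 t=4:+1/39813120 t=5:−1/18662400 t=6:+1/39813120 t=7:−1/435456000 t=8:+1/41803776000 = -11/1393459200
(3j)²=600/96577 [(8 8 6; 0 0 0)], sign=-1
Σ_t [7,10]: t=7:−1/2612736000 t=8:+1/464486400 t=9:−1/627056640 t=10:+1/6270566400 = 1/2985984000
(3j)²=63/29716 [(8 8 6; -5 4 1)], sign=-1
⇒ 4πI² = 9450/190969
I = (+1)√(9450/190969/(4π)) = 0.06275228

0.062752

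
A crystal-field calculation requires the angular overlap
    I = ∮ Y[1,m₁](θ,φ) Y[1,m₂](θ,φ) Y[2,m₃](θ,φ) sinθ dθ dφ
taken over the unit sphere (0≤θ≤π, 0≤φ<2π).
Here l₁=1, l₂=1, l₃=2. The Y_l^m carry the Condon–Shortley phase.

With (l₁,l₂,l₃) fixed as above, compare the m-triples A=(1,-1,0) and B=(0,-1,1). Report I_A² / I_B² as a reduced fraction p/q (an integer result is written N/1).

1/3

Same 1,1,2: normalisation and zero-m 3j drop out of the ratio.
A: Δ: 0! 2! 2! / 5! → 1/30; sum: t=0:+1/4 = 1/4; 3j²(1 1 2; 1 -1 0) = Δ·Π!·Σ² = 1/30  (sign +1)
B: Δ: 0! 2! 2! / 5! → 1/30; sum: t=0:+1/2 = 1/2; 3j²(1 1 2; 0 -1 1) = Δ·Π!·Σ² = 1/10  (sign -1)
I_A²/I_B² = (1/30)/(1/10) = 1/3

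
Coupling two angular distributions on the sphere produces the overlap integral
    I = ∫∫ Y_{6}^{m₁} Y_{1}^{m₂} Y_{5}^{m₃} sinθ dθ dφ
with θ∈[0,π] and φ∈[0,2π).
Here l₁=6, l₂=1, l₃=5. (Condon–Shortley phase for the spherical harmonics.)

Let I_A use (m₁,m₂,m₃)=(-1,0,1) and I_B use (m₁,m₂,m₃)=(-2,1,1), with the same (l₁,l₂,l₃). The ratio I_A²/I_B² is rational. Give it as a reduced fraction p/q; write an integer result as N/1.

Same 6,1,5: normalisation and zero-m 3j drop out of the ratio.
A: Δ: 2! 10! 0! / 13! → 1/858; sum: t=1:−1/17280 = -1/17280; 3j²(6 1 5; -1 0 1) = Δ·Π!·Σ² = 35/858  (sign -1)
B: Δ: 2! 10! 0! / 13! → 1/858; sum: t=2:+1/34560 = 1/34560; 3j²(6 1 5; -2 1 1) = Δ·Π!·Σ² = 14/429  (sign +1)
I_A²/I_B² = (35/858)/(14/429) = 5/4

5/4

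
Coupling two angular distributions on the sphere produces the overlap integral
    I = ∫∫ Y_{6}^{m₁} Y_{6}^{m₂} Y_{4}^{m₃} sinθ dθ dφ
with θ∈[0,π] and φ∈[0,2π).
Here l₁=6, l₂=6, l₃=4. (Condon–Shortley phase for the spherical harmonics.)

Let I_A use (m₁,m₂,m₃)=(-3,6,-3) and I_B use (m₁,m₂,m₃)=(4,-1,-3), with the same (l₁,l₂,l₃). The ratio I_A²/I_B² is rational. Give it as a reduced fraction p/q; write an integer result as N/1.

l's match ⇒ only the (l;m) 3-j factors differ between A and B.
A: triangle coeff Δ(6,6,4) = 1/15315300; Σ_t [8,8]: t=8:+1/5806080 = 1/5806080; (3j)²=9/884 [(6 6 4; -3 6 -3)], sign=-1
B: triangle coeff Δ(6,6,4) = 1/15315300; Σ_t [1,2]: t=1:−1/725760 t=2:+1/207360 = 1/290304; (3j)²=125/7293 [(6 6 4; 4 -1 -3)], sign=-1
I_A²/I_B² = (9/884)/(125/7293) = 297/500

297/500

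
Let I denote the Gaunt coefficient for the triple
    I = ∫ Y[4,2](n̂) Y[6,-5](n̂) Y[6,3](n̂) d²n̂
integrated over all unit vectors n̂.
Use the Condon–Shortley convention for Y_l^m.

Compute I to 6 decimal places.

Rules hold: Σm=0, L=16 even, 2≤6≤10.
N = 9·13·13 = 1521
Δ = 4!·4!·8!/17! = 1/15315300
Racah Σ t=0..4: t=0:+1/829440 t=1:−1/25920 t=2:+1/9216 t=3:−1/25920 t=4:+1/829440 = 7/207360
⇒ 3j(4 6 6; 0 0 0)² = 28/2431, sgn +1
Racah Σ t=0..1: t=0:+1/483840 t=1:−1/1451520 = 1/725760
⇒ 3j(4 6 6; 2 -5 3)² = 24/1547, sgn -1
4πI² = N·(3j₀)²·(3jₘ)² = 864/3179
I = -1·√(0.271784/4π) = -0.14706410

-0.147064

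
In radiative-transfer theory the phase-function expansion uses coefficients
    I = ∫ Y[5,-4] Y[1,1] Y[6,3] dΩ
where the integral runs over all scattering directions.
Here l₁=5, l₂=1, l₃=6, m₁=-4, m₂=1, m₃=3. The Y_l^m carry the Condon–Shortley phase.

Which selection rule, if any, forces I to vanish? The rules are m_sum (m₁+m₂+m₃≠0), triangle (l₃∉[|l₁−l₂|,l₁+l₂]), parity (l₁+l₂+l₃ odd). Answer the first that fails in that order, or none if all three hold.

azimuthal sum: -4 + 1 + 3 = 0  ✓
4 ≤ 6 ≤ 6 (triangle on l)  ✓
L = 5 + 1 + 6 = 12 (even)  ✓

none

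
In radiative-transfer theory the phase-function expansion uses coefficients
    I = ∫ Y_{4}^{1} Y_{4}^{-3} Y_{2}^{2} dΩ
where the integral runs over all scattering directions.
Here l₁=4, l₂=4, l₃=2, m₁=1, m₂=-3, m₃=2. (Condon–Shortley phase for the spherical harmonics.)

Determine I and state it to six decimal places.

0.159270

m-sum 0 ✓  L=10 even ✓  0≤2≤8 ✓
Π(2lᵢ+1) = 9×9×5 = 405
triangle coeff Δ(4,4,2) = 1/13860
Σ_t [2,4]: t=2:+1/192 t=3:−1/36 t=4:+1/192 = -5/288
(3j)²=20/693 [(4 4 2; 0 0 0)], sign=-1
Σ_t [1,1]: t=1:−1/480 = -1/480
(3j)²=3/110 [(4 4 2; 1 -3 2)], sign=-1
⇒ 4πI² = 270/847
I = (+1)√(270/847/(4π)) = 0.15927046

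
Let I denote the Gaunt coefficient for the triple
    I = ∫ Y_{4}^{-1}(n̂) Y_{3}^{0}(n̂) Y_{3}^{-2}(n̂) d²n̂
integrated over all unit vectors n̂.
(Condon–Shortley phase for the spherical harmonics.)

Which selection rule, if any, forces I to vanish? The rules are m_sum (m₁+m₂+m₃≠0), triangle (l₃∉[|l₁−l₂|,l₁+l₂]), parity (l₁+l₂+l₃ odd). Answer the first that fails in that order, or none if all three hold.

Σmᵢ = -3  ✗
l₃∈[|l₁−l₂|,l₁+l₂]=[1,7], have l₃=3
Σlᵢ = 10 ⇒ even

m_sum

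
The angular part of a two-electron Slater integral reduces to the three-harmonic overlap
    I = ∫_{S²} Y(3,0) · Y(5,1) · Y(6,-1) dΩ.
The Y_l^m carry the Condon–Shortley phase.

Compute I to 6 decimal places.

Checks pass: Σm=0; 14 even; l₃=6∈[2,8].
(2·3+1)(2·5+1)(2·6+1) = 1001
Δ: 2! 4! 8! / 15! → 1/675675
sum: t=0:+1/8640 t=1:−1/2304 t=2:+1/8640 = -7/34560
3j²(3 5 6; 0 0 0) = Δ·Π!·Σ² = 7/429  (sign -1)
sum: t=0:+1/17280 t=1:−1/2880 t=2:+1/6912 = -1/6912
3j²(3 5 6; 0 1 -1) = Δ·Π!·Σ² = 5/429  (sign +1)
combine: 4πI² = 1001·7/429·5/429 = 245/1287
take √, sign -1: I = -0.12308038

-0.123080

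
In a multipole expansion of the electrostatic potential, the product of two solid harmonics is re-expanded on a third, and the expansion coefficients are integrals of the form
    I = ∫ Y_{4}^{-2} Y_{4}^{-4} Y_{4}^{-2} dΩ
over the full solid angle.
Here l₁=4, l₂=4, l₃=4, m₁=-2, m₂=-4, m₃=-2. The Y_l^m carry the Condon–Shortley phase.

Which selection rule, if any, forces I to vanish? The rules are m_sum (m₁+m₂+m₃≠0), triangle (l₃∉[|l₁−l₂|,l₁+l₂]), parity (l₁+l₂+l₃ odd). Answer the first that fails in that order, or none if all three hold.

m_sum

Σmᵢ = -8  ✗
l₃∈[|l₁−l₂|,l₁+l₂]=[0,8], have l₃=4
Σlᵢ = 12 ⇒ even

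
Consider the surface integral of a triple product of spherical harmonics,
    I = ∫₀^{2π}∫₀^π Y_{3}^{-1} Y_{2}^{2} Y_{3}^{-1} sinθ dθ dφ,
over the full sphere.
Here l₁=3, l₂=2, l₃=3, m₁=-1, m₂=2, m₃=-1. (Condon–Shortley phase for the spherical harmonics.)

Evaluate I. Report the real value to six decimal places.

0.206013

Checks pass: Σm=0; 8 even; l₃=3∈[1,5].
(2·3+1)(2·2+1)(2·3+1) = 245
Δ: 2! 4! 2! / 9! → 1/3780
sum: t=0:+1/24 t=1:−1/4 t=2:+1/24 = -1/6
3j²(3 2 3; 0 0 0) = Δ·Π!·Σ² = 4/105  (sign +1)
sum: t=2:+1/16 = 1/16
3j²(3 2 3; -1 2 -1) = Δ·Π!·Σ² = 2/35  (sign +1)
combine: 4πI² = 245·4/105·2/35 = 8/15
take √, sign +1: I = 0.20601291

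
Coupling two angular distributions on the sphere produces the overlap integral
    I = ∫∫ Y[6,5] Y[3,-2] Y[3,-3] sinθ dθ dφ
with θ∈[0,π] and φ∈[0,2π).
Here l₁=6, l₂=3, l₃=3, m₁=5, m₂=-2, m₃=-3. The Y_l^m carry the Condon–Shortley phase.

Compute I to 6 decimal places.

m-sum 0 ✓  L=12 even ✓  3≤3≤9 ✓
Π(2lᵢ+1) = 13×7×7 = 637
triangle coeff Δ(6,3,3) = 1/12012
Σ_t [3,3]: t=3:−1/1296 = -1/1296
(3j)²=100/3003 [(6 3 3; 0 0 0)], sign=+1
Σ_t [1,1]: t=1:−1/86400 = -1/86400
(3j)²=1/26 [(6 3 3; 5 -2 -3)], sign=-1
⇒ 4πI² = 350/429
I = (-1)√(350/429/(4π)) = -0.25480060

-0.254801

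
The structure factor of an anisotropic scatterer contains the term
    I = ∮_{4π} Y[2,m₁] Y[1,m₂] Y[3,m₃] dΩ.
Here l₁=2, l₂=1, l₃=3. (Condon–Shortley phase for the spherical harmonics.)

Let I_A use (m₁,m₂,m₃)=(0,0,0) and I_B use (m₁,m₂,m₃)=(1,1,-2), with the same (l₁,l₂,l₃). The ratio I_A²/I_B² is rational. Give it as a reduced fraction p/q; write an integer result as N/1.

l's match ⇒ only the (l;m) 3-j factors differ between A and B.
A: triangle coeff Δ(2,1,3) = 1/105; Σ_t [0,0]: t=0:+1/4 = 1/4; (3j)²=3/35 [(2 1 3; 0 0 0)], sign=-1
B: triangle coeff Δ(2,1,3) = 1/105; Σ_t [0,0]: t=0:+1/12 = 1/12; (3j)²=2/21 [(2 1 3; 1 1 -2)], sign=-1
I_A²/I_B² = (3/35)/(2/21) = 9/10

9/10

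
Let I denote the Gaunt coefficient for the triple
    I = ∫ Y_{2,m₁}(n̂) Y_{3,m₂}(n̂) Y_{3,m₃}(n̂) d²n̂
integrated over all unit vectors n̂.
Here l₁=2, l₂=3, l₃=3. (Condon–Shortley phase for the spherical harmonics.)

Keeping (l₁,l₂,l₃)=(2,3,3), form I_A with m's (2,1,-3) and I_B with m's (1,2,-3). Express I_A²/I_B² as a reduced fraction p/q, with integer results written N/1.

2/5

Shared (l₁,l₂,l₃)=(2,3,3): N and (l;000)² cancel in I_A²/I_B².
A: Δ = 2!·2!·4!/9! = 1/3780; Racah Σ t=0..0: t=0:+1/96 = 1/96; ⇒ 3j(2 3 3; 2 1 -3)² = 1/42, sgn +1
B: Δ = 2!·2!·4!/9! = 1/3780; Racah Σ t=1..1: t=1:−1/48 = -1/48; ⇒ 3j(2 3 3; 1 2 -3)² = 5/84, sgn -1
I_A²/I_B² = (1/42)/(5/84) = 2/5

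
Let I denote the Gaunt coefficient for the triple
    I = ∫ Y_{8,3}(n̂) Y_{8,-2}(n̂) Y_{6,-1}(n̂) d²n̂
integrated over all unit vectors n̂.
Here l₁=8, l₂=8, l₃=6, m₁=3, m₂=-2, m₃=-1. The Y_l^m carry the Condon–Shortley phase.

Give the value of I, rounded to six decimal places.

-0.102118

m-sum 0 ✓  L=22 even ✓  0≤6≤16 ✓
Π(2lᵢ+1) = 17×17×13 = 3757
triangle coeff Δ(8,8,6) = 1/13742520792
Σ_t [2,8]: t=2:+1/41803776000 t=3:−1/435456000 t=4:+1/39813120 t=5:−1/18662400 t=6:+1/39813120 t=7:−1/435456000 t=8:+1/41803776000 = -11/1393459200
(3j)²=600/96577 [(8 8 6; 0 0 0)], sign=-1
Σ_t [0,5]: t=0:+1/313528320000 t=1:−1/2090188800 t=2:+1/139345920 t=3:−1/52254720 t=4:+1/99532800 t=5:−1/1244160000 = -143/44789760000
(3j)²=1001/178296 [(8 8 6; 3 -2 -1)], sign=+1
⇒ 4πI² = 25025/190969
I = (-1)√(25025/190969/(4π)) = -0.10211762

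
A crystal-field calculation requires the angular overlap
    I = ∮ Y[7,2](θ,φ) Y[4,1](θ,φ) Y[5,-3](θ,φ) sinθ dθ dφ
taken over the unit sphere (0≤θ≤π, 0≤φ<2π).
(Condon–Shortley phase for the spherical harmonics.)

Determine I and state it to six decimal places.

-0.140275

Checks pass: Σm=0; 16 even; l₃=5∈[3,11].
(2·7+1)(2·4+1)(2·5+1) = 1485
Δ: 6! 8! 2! / 17! → 1/6126120
sum: t=2:+1/69120 t=3:−1/20736 t=4:+1/69120 = -1/51840
3j²(7 4 5; 0 0 0) = Δ·Π!·Σ² = 280/21879  (sign +1)
sum: t=3:−1/103680 t=4:+1/241920 t=5:−1/9676800 = -163/29030400
3j²(7 4 5; 2 1 -3) = Δ·Π!·Σ² = 26569/2042040  (sign -1)
combine: 4πI² = 1485·280/21879·26569/2042040 = 132845/537251
take √, sign -1: I = -0.14027461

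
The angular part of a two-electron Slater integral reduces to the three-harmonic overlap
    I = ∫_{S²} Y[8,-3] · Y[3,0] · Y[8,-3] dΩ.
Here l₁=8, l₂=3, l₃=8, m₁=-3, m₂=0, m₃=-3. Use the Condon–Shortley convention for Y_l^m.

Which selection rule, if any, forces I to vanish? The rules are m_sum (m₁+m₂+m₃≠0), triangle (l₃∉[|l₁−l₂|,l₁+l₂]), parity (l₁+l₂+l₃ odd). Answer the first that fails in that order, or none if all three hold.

m_sum

azimuthal sum: -3 + 0 − 3 = -6  ✗
5 ≤ 8 ≤ 11 (triangle on l)
L = 8 + 3 + 8 = 19 (odd)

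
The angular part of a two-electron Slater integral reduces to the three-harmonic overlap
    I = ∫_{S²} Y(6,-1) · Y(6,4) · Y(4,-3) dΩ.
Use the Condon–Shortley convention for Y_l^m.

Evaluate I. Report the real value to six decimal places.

Rules hold: Σm=0, L=16 even, 0≤4≤12.
N = 13·13·9 = 1521
Δ = 8!·4!·4!/17! = 1/15315300
Racah Σ t=2..6: t=2:+1/829440 t=3:−1/25920 t=4:+1/9216 t=5:−1/25920 t=6:+1/829440 = 7/207360
⇒ 3j(6 6 4; 0 0 0)² = 28/2431, sgn +1
Racah Σ t=6..7: t=6:+1/207360 t=7:−1/725760 = 1/290304
⇒ 3j(6 6 4; -1 4 -3)² = 125/7293, sgn -1
4πI² = N·(3j₀)²·(3jₘ)² = 10500/34969
I = -1·√(0.300266/4π) = -0.15457815

-0.154578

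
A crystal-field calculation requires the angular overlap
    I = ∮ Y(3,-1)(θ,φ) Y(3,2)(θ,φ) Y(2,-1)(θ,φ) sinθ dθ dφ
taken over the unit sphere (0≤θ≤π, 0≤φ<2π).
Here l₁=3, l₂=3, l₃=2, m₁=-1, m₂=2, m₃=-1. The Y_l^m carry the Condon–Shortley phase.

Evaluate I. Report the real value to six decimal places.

0.162868

Rules hold: Σm=0, L=8 even, 0≤2≤6.
N = 7·7·5 = 245
Δ = 4!·2!·2!/9! = 1/3780
Racah Σ t=1..3: t=1:−1/24 t=2:+1/4 t=3:−1/24 = 1/6
⇒ 3j(3 3 2; 0 0 0)² = 4/105, sgn +1
Racah Σ t=3..4: t=3:−1/12 t=4:+1/48 = -1/16
⇒ 3j(3 3 2; -1 2 -1)² = 1/28, sgn +1
4πI² = N·(3j₀)²·(3jₘ)² = 1/3
I = +1·√(0.333333/4π) = 0.16286750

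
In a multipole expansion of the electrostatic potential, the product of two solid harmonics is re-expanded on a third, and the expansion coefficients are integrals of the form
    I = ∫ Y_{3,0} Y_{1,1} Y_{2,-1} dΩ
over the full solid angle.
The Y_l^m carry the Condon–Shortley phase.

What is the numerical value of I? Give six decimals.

m-sum 0 ✓  L=6 even ✓  2≤2≤4 ✓
Π(2lᵢ+1) = 7×3×5 = 105
triangle coeff Δ(3,1,2) = 1/105
Σ_t [1,1]: t=1:−1/4 = -1/4
(3j)²=3/35 [(3 1 2; 0 0 0)], sign=-1
Σ_t [2,2]: t=2:+1/12 = 1/12
(3j)²=1/35 [(3 1 2; 0 1 -1)], sign=-1
⇒ 4πI² = 9/35
I = (+1)√(9/35/(4π)) = 0.14304817

0.143048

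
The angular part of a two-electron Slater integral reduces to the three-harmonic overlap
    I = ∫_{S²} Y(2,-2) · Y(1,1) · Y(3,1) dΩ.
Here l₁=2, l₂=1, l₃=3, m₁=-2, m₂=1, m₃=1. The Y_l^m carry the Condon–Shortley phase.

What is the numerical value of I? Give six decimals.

-0.082589

Checks pass: Σm=0; 6 even; l₃=3∈[1,3].
(2·2+1)(2·1+1)(2·3+1) = 105
Δ: 0! 4! 2! / 7! → 1/105
sum: t=0:+1/4 = 1/4
3j²(2 1 3; 0 0 0) = Δ·Π!·Σ² = 3/35  (sign -1)
sum: t=0:+1/48 = 1/48
3j²(2 1 3; -2 1 1) = Δ·Π!·Σ² = 1/105  (sign +1)
combine: 4πI² = 105·3/35·1/105 = 3/35
take √, sign -1: I = -0.08258890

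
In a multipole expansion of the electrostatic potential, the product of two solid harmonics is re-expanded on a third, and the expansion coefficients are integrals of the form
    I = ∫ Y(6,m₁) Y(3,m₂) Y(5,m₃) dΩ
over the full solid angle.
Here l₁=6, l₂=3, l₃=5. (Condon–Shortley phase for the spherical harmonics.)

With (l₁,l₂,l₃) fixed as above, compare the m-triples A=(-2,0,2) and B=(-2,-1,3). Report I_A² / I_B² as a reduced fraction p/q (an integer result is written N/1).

l's match ⇒ only the (l;m) 3-j factors differ between A and B.
A: triangle coeff Δ(6,3,5) = 1/675675; Σ_t [1,3]: t=1:−1/60480 t=2:+1/5760 t=3:−1/8640 = 1/24192; (3j)²=8/3003 [(6 3 5; -2 0 2)], sign=-1
B: triangle coeff Δ(6,3,5) = 1/675675; Σ_t [0,2]: t=0:+1/1935360 t=1:−1/30240 t=2:+1/11520 = 1/18432; (3j)²=7/429 [(6 3 5; -2 -1 3)], sign=+1
I_A²/I_B² = (8/3003)/(7/429) = 8/49

8/49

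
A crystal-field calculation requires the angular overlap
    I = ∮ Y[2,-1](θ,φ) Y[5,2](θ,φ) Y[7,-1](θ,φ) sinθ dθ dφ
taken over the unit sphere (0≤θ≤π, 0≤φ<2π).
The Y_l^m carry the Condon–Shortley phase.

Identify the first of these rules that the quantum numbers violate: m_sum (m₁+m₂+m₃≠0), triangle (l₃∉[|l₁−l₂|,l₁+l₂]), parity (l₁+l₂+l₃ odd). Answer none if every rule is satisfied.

Σmᵢ = 0  ✓
l₃∈[|l₁−l₂|,l₁+l₂]=[3,7], have l₃=7  ✓
Σlᵢ = 14 ⇒ even  ✓

none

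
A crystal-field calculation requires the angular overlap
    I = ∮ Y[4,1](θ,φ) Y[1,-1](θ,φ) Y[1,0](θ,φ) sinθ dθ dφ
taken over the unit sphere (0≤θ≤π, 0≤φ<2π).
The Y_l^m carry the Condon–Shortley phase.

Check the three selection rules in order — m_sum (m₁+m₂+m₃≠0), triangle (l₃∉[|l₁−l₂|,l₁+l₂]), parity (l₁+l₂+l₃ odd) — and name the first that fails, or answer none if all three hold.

triangle

m₁+m₂+m₃ = 1 − 1 + 0 = 0  ✓
triangle: |4−1|=3 ≤ l₃=1 ≤ 4+1=5  ✗
parity: l₁+l₂+l₃ = 6 is even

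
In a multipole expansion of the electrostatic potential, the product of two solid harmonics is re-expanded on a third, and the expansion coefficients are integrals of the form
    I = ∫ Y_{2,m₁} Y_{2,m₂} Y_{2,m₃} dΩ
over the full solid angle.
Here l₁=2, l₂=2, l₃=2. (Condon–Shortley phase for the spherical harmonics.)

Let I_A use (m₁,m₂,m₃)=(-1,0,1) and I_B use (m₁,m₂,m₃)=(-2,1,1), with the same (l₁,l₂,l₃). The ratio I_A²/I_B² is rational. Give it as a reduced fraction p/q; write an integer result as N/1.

1/6

Shared (l₁,l₂,l₃)=(2,2,2): N and (l;000)² cancel in I_A²/I_B².
A: Δ = 2!·2!·2!/7! = 1/630; Racah Σ t=1..2: t=1:−1/2 t=2:+1/4 = -1/4; ⇒ 3j(2 2 2; -1 0 1)² = 1/70, sgn +1
B: Δ = 2!·2!·2!/7! = 1/630; Racah Σ t=2..2: t=2:+1/4 = 1/4; ⇒ 3j(2 2 2; -2 1 1)² = 3/35, sgn -1
I_A²/I_B² = (1/70)/(3/35) = 1/6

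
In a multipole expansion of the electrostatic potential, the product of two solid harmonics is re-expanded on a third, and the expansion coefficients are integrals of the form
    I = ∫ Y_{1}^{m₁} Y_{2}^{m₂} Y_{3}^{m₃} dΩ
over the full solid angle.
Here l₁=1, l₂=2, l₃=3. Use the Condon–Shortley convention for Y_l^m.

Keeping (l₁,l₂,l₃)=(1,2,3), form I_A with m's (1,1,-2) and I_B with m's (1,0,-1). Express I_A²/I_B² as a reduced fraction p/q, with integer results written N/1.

l's match ⇒ only the (l;m) 3-j factors differ between A and B.
A: triangle coeff Δ(1,2,3) = 1/105; Σ_t [0,0]: t=0:+1/12 = 1/12; (3j)²=2/21 [(1 2 3; 1 1 -2)], sign=-1
B: triangle coeff Δ(1,2,3) = 1/105; Σ_t [0,0]: t=0:+1/8 = 1/8; (3j)²=2/35 [(1 2 3; 1 0 -1)], sign=+1
I_A²/I_B² = (2/21)/(2/35) = 5/3

5/3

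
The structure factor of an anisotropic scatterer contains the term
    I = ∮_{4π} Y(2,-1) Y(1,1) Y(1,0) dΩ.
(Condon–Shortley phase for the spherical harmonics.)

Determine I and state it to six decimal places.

-0.218510

Rules hold: Σm=0, L=4 even, 1≤1≤3.
N = 5·3·3 = 45
Δ = 2!·2!·0!/5! = 1/30
Racah Σ t=1..1: t=1:−1/1 = -1/1
⇒ 3j(2 1 1; 0 0 0)² = 2/15, sgn +1
Racah Σ t=2..2: t=2:+1/2 = 1/2
⇒ 3j(2 1 1; -1 1 0)² = 1/10, sgn -1
4πI² = N·(3j₀)²·(3jₘ)² = 3/5
I = -1·√(0.6/4π) = -0.21850969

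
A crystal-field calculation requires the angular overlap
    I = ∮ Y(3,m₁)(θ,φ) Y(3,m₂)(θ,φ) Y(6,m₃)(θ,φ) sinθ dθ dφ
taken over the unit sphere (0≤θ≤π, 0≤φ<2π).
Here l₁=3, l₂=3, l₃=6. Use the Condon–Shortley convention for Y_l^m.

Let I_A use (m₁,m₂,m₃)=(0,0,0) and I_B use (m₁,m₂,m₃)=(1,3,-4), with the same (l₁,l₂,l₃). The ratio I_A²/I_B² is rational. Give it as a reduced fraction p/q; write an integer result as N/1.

l's match ⇒ only the (l;m) 3-j factors differ between A and B.
A: triangle coeff Δ(3,3,6) = 1/12012; Σ_t [0,0]: t=0:+1/1296 = 1/1296; (3j)²=100/3003 [(3 3 6; 0 0 0)], sign=+1
B: triangle coeff Δ(3,3,6) = 1/12012; Σ_t [0,0]: t=0:+1/34560 = 1/34560; (3j)²=5/286 [(3 3 6; 1 3 -4)], sign=+1
I_A²/I_B² = (100/3003)/(5/286) = 40/21

40/21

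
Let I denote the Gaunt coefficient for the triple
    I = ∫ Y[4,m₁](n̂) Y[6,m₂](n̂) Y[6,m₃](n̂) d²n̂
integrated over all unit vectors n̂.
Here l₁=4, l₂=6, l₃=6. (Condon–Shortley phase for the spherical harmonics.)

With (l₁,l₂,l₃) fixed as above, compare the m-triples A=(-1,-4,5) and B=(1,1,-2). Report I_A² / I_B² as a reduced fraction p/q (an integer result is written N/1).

Shared (l₁,l₂,l₃)=(4,6,6): N and (l;000)² cancel in I_A²/I_B².
A: Δ = 4!·4!·8!/17! = 1/15315300; Racah Σ t=1..2: t=1:−1/725760 t=2:+1/967680 = -1/2903040; ⇒ 3j(4 6 6; -1 -4 5)² = 5/3094, sgn +1
B: Δ = 4!·4!·8!/17! = 1/15315300; Racah Σ t=0..3: t=0:+1/725760 t=1:−1/34560 t=2:+1/17280 t=3:−1/82944 = 53/2903040; ⇒ 3j(4 6 6; 1 1 -2)² = 2809/306306, sgn +1
I_A²/I_B² = (5/3094)/(2809/306306) = 495/2809

495/2809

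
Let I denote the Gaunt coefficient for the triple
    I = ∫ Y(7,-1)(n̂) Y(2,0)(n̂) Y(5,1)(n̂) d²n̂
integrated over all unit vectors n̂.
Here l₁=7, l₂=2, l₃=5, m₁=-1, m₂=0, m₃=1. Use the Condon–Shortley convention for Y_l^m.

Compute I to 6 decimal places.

Rules hold: Σm=0, L=14 even, 5≤5≤9.
N = 15·5·11 = 825
Δ = 4!·10!·0!/15! = 1/15015
Racah Σ t=2..2: t=2:+1/57600 = 1/57600
⇒ 3j(7 2 5; 0 0 0)² = 21/715, sgn -1
Racah Σ t=2..2: t=2:+1/69120 = 1/69120
⇒ 3j(7 2 5; -1 0 1)² = 4/143, sgn +1
4πI² = N·(3j₀)²·(3jₘ)² = 1260/1859
I = -1·√(0.677784/4π) = -0.23224194

-0.232242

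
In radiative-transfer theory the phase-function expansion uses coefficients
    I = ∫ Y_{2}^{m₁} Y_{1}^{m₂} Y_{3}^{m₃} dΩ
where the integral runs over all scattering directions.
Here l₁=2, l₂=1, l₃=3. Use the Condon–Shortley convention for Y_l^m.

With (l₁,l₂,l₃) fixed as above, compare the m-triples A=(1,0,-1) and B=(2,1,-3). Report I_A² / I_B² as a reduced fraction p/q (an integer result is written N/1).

l's match ⇒ only the (l;m) 3-j factors differ between A and B.
A: triangle coeff Δ(2,1,3) = 1/105; Σ_t [0,0]: t=0:+1/6 = 1/6; (3j)²=8/105 [(2 1 3; 1 0 -1)], sign=+1
B: triangle coeff Δ(2,1,3) = 1/105; Σ_t [0,0]: t=0:+1/48 = 1/48; (3j)²=1/7 [(2 1 3; 2 1 -3)], sign=+1
I_A²/I_B² = (8/105)/(1/7) = 8/15

8/15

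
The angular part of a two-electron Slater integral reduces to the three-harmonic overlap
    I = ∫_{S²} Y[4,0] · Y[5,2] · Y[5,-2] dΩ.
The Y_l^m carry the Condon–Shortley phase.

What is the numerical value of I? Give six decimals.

-0.021700

Rules hold: Σm=0, L=14 even, 1≤5≤9.
N = 9·11·11 = 1089
Δ = 4!·4!·6!/15! = 1/3153150
Racah Σ t=0..4: t=0:+1/69120 t=1:−1/1728 t=2:+1/576 t=3:−1/1728 t=4:+1/69120 = 7/11520
⇒ 3j(4 5 5; 0 0 0)² = 2/143, sgn -1
Racah Σ t=1..4: t=1:−1/25920 t=2:+1/1920 t=3:−1/1728 t=4:+1/20736 = -1/20736
⇒ 3j(4 5 5; 0 2 -2)² = 1/2574, sgn +1
4πI² = N·(3j₀)²·(3jₘ)² = 1/169
I = -1·√(0.00591716/4π) = -0.02169960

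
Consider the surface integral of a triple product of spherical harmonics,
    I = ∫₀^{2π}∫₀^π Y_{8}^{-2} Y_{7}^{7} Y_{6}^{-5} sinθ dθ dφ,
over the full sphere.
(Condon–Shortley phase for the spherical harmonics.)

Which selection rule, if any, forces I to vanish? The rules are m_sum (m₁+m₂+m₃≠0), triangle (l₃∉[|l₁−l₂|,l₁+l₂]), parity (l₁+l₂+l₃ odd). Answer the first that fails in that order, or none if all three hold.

azimuthal sum: -2 + 7 − 5 = 0  ✓
1 ≤ 6 ≤ 15 (triangle on l)  ✓
L = 8 + 7 + 6 = 21 (odd)  ✗

parity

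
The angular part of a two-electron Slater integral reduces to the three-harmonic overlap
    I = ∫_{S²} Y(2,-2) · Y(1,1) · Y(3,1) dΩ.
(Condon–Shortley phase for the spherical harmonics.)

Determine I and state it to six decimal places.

Rules hold: Σm=0, L=6 even, 1≤3≤3.
N = 5·3·7 = 105
Δ = 0!·4!·2!/7! = 1/105
Racah Σ t=0..0: t=0:+1/4 = 1/4
⇒ 3j(2 1 3; 0 0 0)² = 3/35, sgn -1
Racah Σ t=0..0: t=0:+1/48 = 1/48
⇒ 3j(2 1 3; -2 1 1)² = 1/105, sgn +1
4πI² = N·(3j₀)²·(3jₘ)² = 3/35
I = -1·√(0.0857143/4π) = -0.08258890

-0.082589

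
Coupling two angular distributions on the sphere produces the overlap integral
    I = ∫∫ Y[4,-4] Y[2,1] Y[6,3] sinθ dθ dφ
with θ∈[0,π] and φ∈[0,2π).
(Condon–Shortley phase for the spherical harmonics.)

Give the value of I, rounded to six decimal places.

m-sum 0 ✓  L=12 even ✓  2≤6≤6 ✓
Π(2lᵢ+1) = 9×5×13 = 585
triangle coeff Δ(4,2,6) = 1/6435
Σ_t [0,0]: t=0:+1/2304 = 1/2304
(3j)²=5/143 [(4 2 6; 0 0 0)], sign=+1
Σ_t [0,0]: t=0:+1/241920 = 1/241920
(3j)²=1/715 [(4 2 6; -4 1 3)], sign=-1
⇒ 4πI² = 45/1573
I = (-1)√(45/1573/(4π)) = -0.04771303

-0.047713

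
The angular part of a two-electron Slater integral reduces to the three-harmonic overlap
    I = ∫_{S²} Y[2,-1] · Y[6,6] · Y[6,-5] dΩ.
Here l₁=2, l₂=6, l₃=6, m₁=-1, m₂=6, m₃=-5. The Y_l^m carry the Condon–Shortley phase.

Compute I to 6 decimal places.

Checks pass: Σm=0; 14 even; l₃=6∈[4,8].
(2·2+1)(2·6+1)(2·6+1) = 845
Δ: 2! 2! 10! / 15! → 1/90090
sum: t=0:+1/69120 t=1:−1/14400 t=2:+1/69120 = -7/172800
3j²(2 6 6; 0 0 0) = Δ·Π!·Σ² = 14/715  (sign -1)
sum: t=2:+1/7257600 = 1/7257600
3j²(2 6 6; -1 6 -5) = Δ·Π!·Σ² = 11/455  (sign -1)
combine: 4πI² = 845·14/715·11/455 = 2/5
take √, sign +1: I = 0.17841241

0.178412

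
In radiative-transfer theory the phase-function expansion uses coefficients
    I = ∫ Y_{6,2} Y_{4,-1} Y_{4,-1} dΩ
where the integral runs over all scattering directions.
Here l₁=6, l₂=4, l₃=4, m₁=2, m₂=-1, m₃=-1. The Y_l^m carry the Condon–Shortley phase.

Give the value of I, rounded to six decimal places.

0.145766

m-sum 0 ✓  L=14 even ✓  2≤4≤10 ✓
Π(2lᵢ+1) = 13×9×9 = 1053
triangle coeff Δ(6,4,4) = 1/1261260
Σ_t [2,4]: t=2:+1/4608 t=3:−1/1296 t=4:+1/4608 = -7/20736
(3j)²=20/1287 [(6 4 4; 0 0 0)], sign=-1
Σ_t [1,3]: t=1:−1/8640 t=2:+1/2304 t=3:−1/8640 = 7/34560
(3j)²=7/429 [(6 4 4; 2 -1 -1)], sign=-1
⇒ 4πI² = 420/1573
I = (+1)√(420/1573/(4π)) = 0.14576570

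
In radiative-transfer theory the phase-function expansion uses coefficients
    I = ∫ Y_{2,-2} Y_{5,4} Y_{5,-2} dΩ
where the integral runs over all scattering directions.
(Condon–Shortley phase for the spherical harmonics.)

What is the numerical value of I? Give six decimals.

-0.137240

Rules hold: Σm=0, L=12 even, 3≤5≤7.
N = 5·11·11 = 605
Δ = 2!·2!·8!/13! = 1/38610
Racah Σ t=0..2: t=0:+1/2880 t=1:−1/576 t=2:+1/2880 = -1/960
⇒ 3j(2 5 5; 0 0 0)² = 10/429, sgn +1
Racah Σ t=2..2: t=2:+1/20160 = 1/20160
⇒ 3j(2 5 5; -2 4 -2)² = 12/715, sgn -1
4πI² = N·(3j₀)²·(3jₘ)² = 40/169
I = -1·√(0.236686/4π) = -0.13724032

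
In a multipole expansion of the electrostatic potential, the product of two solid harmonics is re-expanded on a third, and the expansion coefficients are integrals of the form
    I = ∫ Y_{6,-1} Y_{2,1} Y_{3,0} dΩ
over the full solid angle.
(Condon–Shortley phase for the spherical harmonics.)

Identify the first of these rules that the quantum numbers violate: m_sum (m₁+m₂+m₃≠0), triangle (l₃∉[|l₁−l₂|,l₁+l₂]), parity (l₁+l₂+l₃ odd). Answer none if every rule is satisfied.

triangle

azimuthal sum: -1 + 1 + 0 = 0  ✓
4 ≤ 3 ≤ 8 (triangle on l)  ✗
L = 6 + 2 + 3 = 11 (odd)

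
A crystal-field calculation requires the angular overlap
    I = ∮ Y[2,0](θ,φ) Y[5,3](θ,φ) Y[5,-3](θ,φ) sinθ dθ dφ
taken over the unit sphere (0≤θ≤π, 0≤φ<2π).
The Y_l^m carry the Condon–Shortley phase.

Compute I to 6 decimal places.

-0.016174

Rules hold: Σm=0, L=12 even, 3≤5≤7.
N = 5·11·11 = 605
Δ = 2!·2!·8!/13! = 1/38610
Racah Σ t=0..2: t=0:+1/2880 t=1:−1/576 t=2:+1/2880 = -1/960
⇒ 3j(2 5 5; 0 0 0)² = 10/429, sgn +1
Racah Σ t=0..2: t=0:+1/161280 t=1:−1/5040 t=2:+1/5760 = -1/53760
⇒ 3j(2 5 5; 0 3 -3)² = 1/4290, sgn -1
4πI² = N·(3j₀)²·(3jₘ)² = 5/1521
I = -1·√(0.00328731/4π) = -0.01617393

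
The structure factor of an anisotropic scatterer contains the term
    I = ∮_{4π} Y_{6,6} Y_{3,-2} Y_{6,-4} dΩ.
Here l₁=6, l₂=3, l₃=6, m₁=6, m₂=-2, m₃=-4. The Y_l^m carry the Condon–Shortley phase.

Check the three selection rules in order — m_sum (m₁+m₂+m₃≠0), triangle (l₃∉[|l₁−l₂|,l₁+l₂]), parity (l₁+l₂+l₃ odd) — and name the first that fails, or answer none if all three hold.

parity

m₁+m₂+m₃ = 6 − 2 − 4 = 0  ✓
triangle: |6−3|=3 ≤ l₃=6 ≤ 6+3=9  ✓
parity: l₁+l₂+l₃ = 15 is odd  ✗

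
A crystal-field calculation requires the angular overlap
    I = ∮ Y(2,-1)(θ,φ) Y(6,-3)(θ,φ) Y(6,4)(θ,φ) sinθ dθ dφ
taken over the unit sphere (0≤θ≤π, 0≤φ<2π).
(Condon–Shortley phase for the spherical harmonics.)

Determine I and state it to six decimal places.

0.179515

Rules hold: Σm=0, L=14 even, 4≤6≤8.
N = 5·13·13 = 845
Δ = 2!·2!·10!/15! = 1/90090
Racah Σ t=0..2: t=0:+1/69120 t=1:−1/14400 t=2:+1/69120 = -7/172800
⇒ 3j(2 6 6; 0 0 0)² = 14/715, sgn -1
Racah Σ t=1..2: t=1:−1/161280 t=2:+1/725760 = -1/207360
⇒ 3j(2 6 6; -1 -3 4)² = 7/286, sgn -1
4πI² = N·(3j₀)²·(3jₘ)² = 49/121
I = +1·√(0.404959/4π) = 0.17951487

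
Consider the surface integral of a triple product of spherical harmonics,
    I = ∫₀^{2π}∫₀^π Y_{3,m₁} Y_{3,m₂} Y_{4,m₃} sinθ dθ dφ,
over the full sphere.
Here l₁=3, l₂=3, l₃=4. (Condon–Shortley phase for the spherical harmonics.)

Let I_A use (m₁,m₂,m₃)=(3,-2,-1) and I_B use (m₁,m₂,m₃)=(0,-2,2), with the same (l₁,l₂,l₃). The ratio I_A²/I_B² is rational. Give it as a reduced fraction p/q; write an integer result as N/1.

Shared (l₁,l₂,l₃)=(3,3,4): N and (l;000)² cancel in I_A²/I_B².
A: Δ = 2!·4!·4!/11! = 1/34650; Racah Σ t=0..0: t=0:+1/288 = 1/288; ⇒ 3j(3 3 4; 3 -2 -1)² = 5/231, sgn -1
B: Δ = 2!·4!·4!/11! = 1/34650; Racah Σ t=0..1: t=0:+1/72 t=1:−1/96 = 1/288; ⇒ 3j(3 3 4; 0 -2 2)² = 1/462, sgn +1
I_A²/I_B² = (5/231)/(1/462) = 10/1

10/1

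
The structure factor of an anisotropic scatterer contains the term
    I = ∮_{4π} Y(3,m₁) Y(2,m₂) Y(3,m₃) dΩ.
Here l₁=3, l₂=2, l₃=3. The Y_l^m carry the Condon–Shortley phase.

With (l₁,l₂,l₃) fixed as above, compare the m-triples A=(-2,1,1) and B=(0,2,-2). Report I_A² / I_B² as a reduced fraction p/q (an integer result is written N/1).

Same 3,2,3: normalisation and zero-m 3j drop out of the ratio.
A: Δ: 2! 4! 2! / 9! → 1/3780; sum: t=1:−1/48 t=2:+1/12 = 1/16; 3j²(3 2 3; -2 1 1) = Δ·Π!·Σ² = 1/28  (sign +1)
B: Δ: 2! 4! 2! / 9! → 1/3780; sum: t=2:+1/24 = 1/24; 3j²(3 2 3; 0 2 -2) = Δ·Π!·Σ² = 1/21  (sign -1)
I_A²/I_B² = (1/28)/(1/21) = 3/4

3/4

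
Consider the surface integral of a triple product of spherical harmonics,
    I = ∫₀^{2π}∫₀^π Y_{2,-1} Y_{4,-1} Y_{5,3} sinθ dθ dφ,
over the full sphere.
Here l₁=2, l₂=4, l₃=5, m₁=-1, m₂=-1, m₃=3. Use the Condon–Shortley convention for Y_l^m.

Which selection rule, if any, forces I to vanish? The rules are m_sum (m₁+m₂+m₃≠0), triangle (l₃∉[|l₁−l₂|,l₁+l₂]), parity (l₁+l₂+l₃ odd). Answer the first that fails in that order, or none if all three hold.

m_sum

m₁+m₂+m₃ = -1 − 1 + 3 = 1  ✗
triangle: |2−4|=2 ≤ l₃=5 ≤ 2+4=6
parity: l₁+l₂+l₃ = 11 is odd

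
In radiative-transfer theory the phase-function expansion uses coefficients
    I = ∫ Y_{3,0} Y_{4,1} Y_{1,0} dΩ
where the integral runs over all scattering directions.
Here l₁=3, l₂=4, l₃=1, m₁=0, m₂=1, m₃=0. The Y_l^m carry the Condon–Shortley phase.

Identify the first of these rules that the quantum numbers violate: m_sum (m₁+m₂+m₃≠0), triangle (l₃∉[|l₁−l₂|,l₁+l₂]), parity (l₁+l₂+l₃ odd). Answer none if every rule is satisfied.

m_sum

azimuthal sum: 0 + 1 + 0 = 1  ✗
1 ≤ 1 ≤ 7 (triangle on l)
L = 3 + 4 + 1 = 8 (even)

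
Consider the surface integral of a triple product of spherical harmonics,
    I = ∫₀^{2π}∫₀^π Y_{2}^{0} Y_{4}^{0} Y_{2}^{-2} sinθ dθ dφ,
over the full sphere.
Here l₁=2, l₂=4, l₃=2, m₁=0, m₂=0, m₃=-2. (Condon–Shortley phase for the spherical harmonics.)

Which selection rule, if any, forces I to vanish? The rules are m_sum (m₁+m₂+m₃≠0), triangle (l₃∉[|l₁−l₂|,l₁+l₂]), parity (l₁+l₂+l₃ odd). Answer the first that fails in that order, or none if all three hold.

Σmᵢ = -2  ✗
l₃∈[|l₁−l₂|,l₁+l₂]=[2,6], have l₃=2
Σlᵢ = 8 ⇒ even

m_sum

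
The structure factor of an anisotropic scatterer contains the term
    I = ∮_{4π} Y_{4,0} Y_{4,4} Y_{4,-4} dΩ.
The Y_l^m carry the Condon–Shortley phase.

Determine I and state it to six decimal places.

Rules hold: Σm=0, L=12 even, 0≤4≤8.
N = 9·9·9 = 729
Δ = 4!·4!·4!/13! = 1/450450
Racah Σ t=0..4: t=0:+1/13824 t=1:−1/216 t=2:+1/64 t=3:−1/216 t=4:+1/13824 = 5/768
⇒ 3j(4 4 4; 0 0 0)² = 18/1001, sgn +1
Racah Σ t=4..4: t=4:+1/13824 = 1/13824
⇒ 3j(4 4 4; 0 4 -4)² = 14/1287, sgn +1
4πI² = N·(3j₀)²·(3jₘ)² = 2916/20449
I = +1·√(0.142599/4π) = 0.10652531

0.106525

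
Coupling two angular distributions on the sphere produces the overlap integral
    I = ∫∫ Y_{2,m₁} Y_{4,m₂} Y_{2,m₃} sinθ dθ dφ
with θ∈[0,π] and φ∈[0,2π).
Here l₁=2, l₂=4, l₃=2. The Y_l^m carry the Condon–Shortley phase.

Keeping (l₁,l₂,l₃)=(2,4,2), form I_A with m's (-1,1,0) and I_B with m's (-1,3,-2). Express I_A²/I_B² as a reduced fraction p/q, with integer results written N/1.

Shared (l₁,l₂,l₃)=(2,4,2): N and (l;000)² cancel in I_A²/I_B².
A: Δ = 4!·0!·4!/9! = 1/630; Racah Σ t=3..3: t=3:−1/24 = -1/24; ⇒ 3j(2 4 2; -1 1 0)² = 1/21, sgn -1
B: Δ = 4!·0!·4!/9! = 1/630; Racah Σ t=3..3: t=3:−1/144 = -1/144; ⇒ 3j(2 4 2; -1 3 -2)² = 1/18, sgn -1
I_A²/I_B² = (1/21)/(1/18) = 6/7

6/7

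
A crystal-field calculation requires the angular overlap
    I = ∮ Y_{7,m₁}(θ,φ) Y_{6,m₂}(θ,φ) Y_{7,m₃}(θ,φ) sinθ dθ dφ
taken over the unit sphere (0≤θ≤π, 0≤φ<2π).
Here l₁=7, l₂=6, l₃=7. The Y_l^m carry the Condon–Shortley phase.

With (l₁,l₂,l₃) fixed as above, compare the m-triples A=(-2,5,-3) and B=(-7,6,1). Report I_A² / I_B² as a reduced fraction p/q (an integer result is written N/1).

126/143

Same 7,6,7: normalisation and zero-m 3j drop out of the ratio.
A: Δ: 6! 8! 6! / 21! → 1/2444321880; sum: t=5:−1/49766400 t=6:+1/62208000 = -1/248832000; 3j²(7 6 7; -2 5 -3) = Δ·Π!·Σ² = 21/20995  (sign -1)
B: Δ: 6! 8! 6! / 21! → 1/2444321880; sum: t=6:+1/20901888000 = 1/20901888000; 3j²(7 6 7; -7 6 1) = Δ·Π!·Σ² = 11/9690  (sign +1)
I_A²/I_B² = (21/20995)/(11/9690) = 126/143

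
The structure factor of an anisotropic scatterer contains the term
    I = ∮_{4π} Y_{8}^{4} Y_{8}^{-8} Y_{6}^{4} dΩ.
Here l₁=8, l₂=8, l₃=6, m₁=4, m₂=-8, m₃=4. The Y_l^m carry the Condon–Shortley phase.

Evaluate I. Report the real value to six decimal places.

-0.122480

Checks pass: Σm=0; 22 even; l₃=6∈[0,16].
(2·8+1)(2·8+1)(2·6+1) = 3757
Δ: 10! 6! 6! / 23! → 1/13742520792
sum: t=2:+1/41803776000 t=3:−1/435456000 t=4:+1/39813120 t=5:−1/18662400 t=6:+1/39813120 t=7:−1/435456000 t=8:+1/41803776000 = -11/1393459200
3j²(8 8 6; 0 0 0) = Δ·Π!·Σ² = 600/96577  (sign -1)
sum: t=0:+1/125411328000 = 1/125411328000
3j²(8 8 6; 4 -8 4) = Δ·Π!·Σ² = 60/7429  (sign +1)
combine: 4πI² = 3757·600/96577·60/7429 = 36000/190969
take √, sign -1: I = -0.12247992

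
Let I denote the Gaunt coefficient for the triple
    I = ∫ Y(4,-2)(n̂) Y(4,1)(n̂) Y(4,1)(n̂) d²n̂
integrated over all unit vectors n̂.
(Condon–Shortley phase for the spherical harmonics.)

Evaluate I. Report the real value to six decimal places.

Checks pass: Σm=0; 12 even; l₃=4∈[0,8].
(2·4+1)(2·4+1)(2·4+1) = 729
Δ: 4! 4! 4! / 13! → 1/450450
sum: t=0:+1/13824 t=1:−1/216 t=2:+1/64 t=3:−1/216 t=4:+1/13824 = 5/768
3j²(4 4 4; 0 0 0) = Δ·Π!·Σ² = 18/1001  (sign +1)
sum: t=2:+1/576 t=3:−1/144 t=4:+1/576 = -1/288
3j²(4 4 4; -2 1 1) = Δ·Π!·Σ² = 20/1001  (sign +1)
combine: 4πI² = 729·18/1001·20/1001 = 262440/1002001
take √, sign +1: I = 0.14436968

0.144370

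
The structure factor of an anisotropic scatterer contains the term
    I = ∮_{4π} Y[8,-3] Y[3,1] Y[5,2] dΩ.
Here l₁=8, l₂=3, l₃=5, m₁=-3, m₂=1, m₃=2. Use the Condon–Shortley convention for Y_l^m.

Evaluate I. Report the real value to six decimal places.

-0.241178

m-sum 0 ✓  L=16 even ✓  5≤5≤11 ✓
Π(2lᵢ+1) = 17×7×11 = 1309
triangle coeff Δ(8,3,5) = 1/136136
Σ_t [3,3]: t=3:−1/518400 = -1/518400
(3j)²=56/2431 [(8 3 5; 0 0 0)], sign=+1
Σ_t [4,4]: t=4:+1/1451520 = 1/1451520
(3j)²=75/3094 [(8 3 5; -3 1 2)], sign=-1
⇒ 4πI² = 2100/2873
I = (-1)√(2100/2873/(4π)) = -0.24117756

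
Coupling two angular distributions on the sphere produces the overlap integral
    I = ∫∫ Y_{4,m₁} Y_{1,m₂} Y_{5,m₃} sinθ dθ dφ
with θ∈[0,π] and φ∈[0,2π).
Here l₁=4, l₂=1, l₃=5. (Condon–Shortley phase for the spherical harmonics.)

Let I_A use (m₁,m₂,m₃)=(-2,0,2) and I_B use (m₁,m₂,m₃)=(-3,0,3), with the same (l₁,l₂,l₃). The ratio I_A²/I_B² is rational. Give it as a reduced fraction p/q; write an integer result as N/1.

21/16

Same 4,1,5: normalisation and zero-m 3j drop out of the ratio.
A: Δ: 0! 8! 2! / 11! → 1/495; sum: t=0:+1/1440 = 1/1440; 3j²(4 1 5; -2 0 2) = Δ·Π!·Σ² = 7/165  (sign -1)
B: Δ: 0! 8! 2! / 11! → 1/495; sum: t=0:+1/5040 = 1/5040; 3j²(4 1 5; -3 0 3) = Δ·Π!·Σ² = 16/495  (sign +1)
I_A²/I_B² = (7/165)/(16/495) = 21/16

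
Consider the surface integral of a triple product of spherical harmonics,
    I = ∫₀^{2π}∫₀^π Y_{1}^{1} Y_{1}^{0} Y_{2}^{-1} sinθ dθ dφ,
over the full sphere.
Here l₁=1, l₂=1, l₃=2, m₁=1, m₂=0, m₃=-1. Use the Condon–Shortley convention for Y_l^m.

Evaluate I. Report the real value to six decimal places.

m-sum 0 ✓  L=4 even ✓  0≤2≤2 ✓
Π(2lᵢ+1) = 3×3×5 = 45
triangle coeff Δ(1,1,2) = 1/30
Σ_t [0,0]: t=0:+1/1 = 1/1
(3j)²=2/15 [(1 1 2; 0 0 0)], sign=+1
Σ_t [0,0]: t=0:+1/2 = 1/2
(3j)²=1/10 [(1 1 2; 1 0 -1)], sign=-1
⇒ 4πI² = 3/5
I = (-1)√(3/5/(4π)) = -0.21850969

-0.218510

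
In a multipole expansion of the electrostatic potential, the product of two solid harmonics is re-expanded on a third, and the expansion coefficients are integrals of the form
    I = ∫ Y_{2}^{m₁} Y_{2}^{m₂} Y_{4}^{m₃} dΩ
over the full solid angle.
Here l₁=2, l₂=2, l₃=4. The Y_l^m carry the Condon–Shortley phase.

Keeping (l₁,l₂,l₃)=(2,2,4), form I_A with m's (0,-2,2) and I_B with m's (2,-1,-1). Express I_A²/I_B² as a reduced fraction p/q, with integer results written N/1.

Shared (l₁,l₂,l₃)=(2,2,4): N and (l;000)² cancel in I_A²/I_B².
A: Δ = 0!·4!·4!/9! = 1/630; Racah Σ t=0..0: t=0:+1/96 = 1/96; ⇒ 3j(2 2 4; 0 -2 2)² = 1/42, sgn +1
B: Δ = 0!·4!·4!/9! = 1/630; Racah Σ t=0..0: t=0:+1/144 = 1/144; ⇒ 3j(2 2 4; 2 -1 -1)² = 1/126, sgn -1
I_A²/I_B² = (1/42)/(1/126) = 3/1

3/1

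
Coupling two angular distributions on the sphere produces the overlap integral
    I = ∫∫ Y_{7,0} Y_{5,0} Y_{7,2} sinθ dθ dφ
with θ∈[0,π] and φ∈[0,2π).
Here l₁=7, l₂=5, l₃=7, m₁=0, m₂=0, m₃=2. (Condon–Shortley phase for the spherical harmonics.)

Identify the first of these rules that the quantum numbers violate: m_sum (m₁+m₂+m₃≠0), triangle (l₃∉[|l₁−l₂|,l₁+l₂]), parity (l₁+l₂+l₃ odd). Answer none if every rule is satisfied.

azimuthal sum: 0 + 0 + 2 = 2  ✗
2 ≤ 7 ≤ 12 (triangle on l)
L = 7 + 5 + 7 = 19 (odd)

m_sum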